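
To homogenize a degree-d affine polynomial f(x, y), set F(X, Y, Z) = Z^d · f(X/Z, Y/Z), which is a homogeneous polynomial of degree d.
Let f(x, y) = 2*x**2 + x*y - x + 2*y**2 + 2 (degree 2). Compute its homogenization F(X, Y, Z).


F(X, Y, Z) = 2*X**2 + X*Y - X*Z + 2*Y**2 + 2*Z**2

deg(f) = 2.
Substitute x = X/Z, y = Y/Z into f, then multiply by Z^2.
  monomial 2·x^2·y^0 ↦ 2·X^2·Y^0·Z^0.
  monomial 1·x^1·y^1 ↦ 1·X^1·Y^1·Z^0.
  monomial -1·x^1·y^0 ↦ -1·X^1·Y^0·Z^1.
  monomial 2·x^0·y^2 ↦ 2·X^0·Y^2·Z^0.
  monomial 2·x^0·y^0 ↦ 2·X^0·Y^0·Z^2.
Collecting: F(X, Y, Z) = 2*X**2 + X*Y - X*Z + 2*Y**2 + 2*Z**2.


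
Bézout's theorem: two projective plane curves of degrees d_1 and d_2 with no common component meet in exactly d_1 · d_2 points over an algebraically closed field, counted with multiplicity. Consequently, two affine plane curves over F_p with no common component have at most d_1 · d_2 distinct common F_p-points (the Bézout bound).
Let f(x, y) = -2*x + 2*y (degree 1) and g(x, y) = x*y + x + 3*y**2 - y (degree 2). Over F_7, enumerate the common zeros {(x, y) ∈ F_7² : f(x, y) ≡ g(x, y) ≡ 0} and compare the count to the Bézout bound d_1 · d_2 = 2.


Common zeros: {(0, 0)}; count = 1; Bézout bound = 2.

deg(f) = 1, deg(g) = 2, so Bézout bound = 2.
Scan x ∈ F_7. For each x, list the y ∈ F_7 with f(x, y) ≡ 0 and those with g(x, y) ≡ 0 (mod 7); the common zeros in that column are the intersection.
  x = 0: f ≡ 0 at y ∈ {0}; g ≡ 0 at y ∈ {0, 5}; common: {0}.
  x = 1: f ≡ 0 at y ∈ {1}; g ≡ 0 at y ∈ {3, 4}; common: ∅.
  x = 2: f ≡ 0 at y ∈ {2}; g ≡ 0 at y ∈ ∅; common: ∅.
  x = 3: f ≡ 0 at y ∈ {3}; g ≡ 0 at y ∈ ∅; common: ∅.
  x = 4: f ≡ 0 at y ∈ {4}; g ≡ 0 at y ∈ ∅; common: ∅.
  x = 5: f ≡ 0 at y ∈ {5}; g ≡ 0 at y ∈ ∅; common: ∅.
  x = 6: f ≡ 0 at y ∈ {6}; g ≡ 0 at y ∈ {1, 2}; common: ∅.
Collecting: common zeros = {(0, 0)}, so the count is 1.
Comparison with the Bézout bound: 1 ≤ 2 = deg(f)·deg(g), as expected for curves with no common component (the affine F_7-count falls short of the bound because intersections may lie at infinity, over extension fields, or carry multiplicity).


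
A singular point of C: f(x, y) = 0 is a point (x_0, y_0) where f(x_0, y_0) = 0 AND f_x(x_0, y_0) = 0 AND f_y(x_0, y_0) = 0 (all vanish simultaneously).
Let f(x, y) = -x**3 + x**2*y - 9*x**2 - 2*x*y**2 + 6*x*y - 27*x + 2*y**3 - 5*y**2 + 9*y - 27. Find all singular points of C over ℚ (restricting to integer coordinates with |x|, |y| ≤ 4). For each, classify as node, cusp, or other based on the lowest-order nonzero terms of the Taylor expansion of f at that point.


Singular points: {(-3, 0)}; classification: cusp.

Compute partial derivatives:
  f_x = -3*x**2 + 2*x*y - 18*x - 2*y**2 + 6*y - 27.
  f_y = x**2 - 4*x*y + 6*x + 6*y**2 - 10*y + 9.
Scan x_0 ∈ {−4, ..., 4}. For each x_0, f_y(x_0, y) is a polynomial in y; find its integer roots y ∈ {−4, ..., 4}, then test f_x and f at those candidates.
  x = -4: f_y(-4, y) = 6*y**2 + 6*y + 1; no integer root y with |y| ≤ 4.
  x = -3: f_y(-3, y) = 6*y**2 + 2*y; vanishes at y ∈ {0}. (-3, 0): f_x = 0, f = 0 — SINGULAR.
  x = -2: f_y(-2, y) = 6*y**2 - 2*y + 1; no integer root y with |y| ≤ 4.
  x = -1: f_y(-1, y) = 6*y**2 - 6*y + 4; no integer root y with |y| ≤ 4.
  x = 0: f_y(0, y) = 6*y**2 - 10*y + 9; no integer root y with |y| ≤ 4.
  x = 1: f_y(1, y) = 6*y**2 - 14*y + 16; no integer root y with |y| ≤ 4.
  x = 2: f_y(2, y) = 6*y**2 - 18*y + 25; no integer root y with |y| ≤ 4.
  x = 3: f_y(3, y) = 6*y**2 - 22*y + 36; no integer root y with |y| ≤ 4.
  x = 4: f_y(4, y) = 6*y**2 - 26*y + 49; no integer root y with |y| ≤ 4.
Only singular point on the grid: (-3, 0).
Classify: substitute x = -3 + u, y = 0 + v and expand: f = -u**3 + u**2*v - 2*u*v**2 + 2*v**3 + v**2.
No constant or linear terms (consistent with a singular point). Quadratic part: v**2. Cubic part: -u**3 + u**2*v - 2*u*v**2 + 2*v**3.
The quadratic part v**2 is a perfect square, so there is a single (double) tangent line v = 0, i.e. y = 0. Restricting the cubic part to that line (v = 0) leaves -u**3 ≠ 0, so f is not divisible by v and the branch is v² ≈ u**3 to lowest order — this is a cusp.
Classification: cusp.


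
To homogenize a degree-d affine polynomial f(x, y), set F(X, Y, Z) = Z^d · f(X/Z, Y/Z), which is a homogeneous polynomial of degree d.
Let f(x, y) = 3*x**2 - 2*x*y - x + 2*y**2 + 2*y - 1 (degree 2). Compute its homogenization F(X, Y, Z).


F(X, Y, Z) = 3*X**2 - 2*X*Y - X*Z + 2*Y**2 + 2*Y*Z - Z**2

deg(f) = 2.
Substitute x = X/Z, y = Y/Z into f, then multiply by Z^2.
  monomial 3·x^2·y^0 ↦ 3·X^2·Y^0·Z^0.
  monomial -2·x^1·y^1 ↦ -2·X^1·Y^1·Z^0.
  monomial -1·x^1·y^0 ↦ -1·X^1·Y^0·Z^1.
  monomial 2·x^0·y^2 ↦ 2·X^0·Y^2·Z^0.
  monomial 2·x^0·y^1 ↦ 2·X^0·Y^1·Z^1.
  monomial -1·x^0·y^0 ↦ -1·X^0·Y^0·Z^2.
Collecting: F(X, Y, Z) = 3*X**2 - 2*X*Y - X*Z + 2*Y**2 + 2*Y*Z - Z**2.


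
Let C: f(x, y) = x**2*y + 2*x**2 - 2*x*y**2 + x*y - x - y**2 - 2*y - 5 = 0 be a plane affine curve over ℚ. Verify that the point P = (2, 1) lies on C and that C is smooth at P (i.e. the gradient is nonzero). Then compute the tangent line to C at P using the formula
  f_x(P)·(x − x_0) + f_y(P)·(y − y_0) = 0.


Tangent line at P: 10*x - 6*y - 14 = 0.

Step 1: f(2, 1) = 0, so P lies on C.
Step 2: partial derivatives
  f_x(x, y) = 2*x*y + 4*x - 2*y**2 + y - 1, f_y(x, y) = x**2 - 4*x*y + x - 2*y - 2.
  f_x(P) = 10, f_y(P) = -6 (gradient nonzero, so P is smooth).
Step 3: tangent line at P: 10·(x − 2) + -6·(y − 1) = 0.
Expanding: 10*x - 6*y - 14 = 0.


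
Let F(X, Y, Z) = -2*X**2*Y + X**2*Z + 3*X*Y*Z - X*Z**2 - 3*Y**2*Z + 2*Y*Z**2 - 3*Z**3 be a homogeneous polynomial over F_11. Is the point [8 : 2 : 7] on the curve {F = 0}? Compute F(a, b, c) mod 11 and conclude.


F(8,2,7) ≡ 0 (mod 11); P is on the curve.

Evaluate F(8, 2, 7) term-by-term (mod 11).
  -2*X**2*Y ↦ -2·64·2·1 = -256
  X**2*Z ↦ 1·64·1·7 = 448
  3*X*Y*Z ↦ 3·8·2·7 = 336
  -X*Z**2 ↦ -1·8·1·49 = -392
  -3*Y**2*Z ↦ -3·1·4·7 = -84
  2*Y*Z**2 ↦ 2·1·2·49 = 196
  -3*Z**3 ↦ -3·1·1·343 = -1029
Sum: F(8, 2, 7) = (-256) + (448) + (336) + (-392) + (-84) + (196) + (-1029) = -781.
Reducing mod 11: -781 ≡ 0 (mod 11).
Since F(a, b, c) ≡ 0 (mod 11), P lies on the curve.


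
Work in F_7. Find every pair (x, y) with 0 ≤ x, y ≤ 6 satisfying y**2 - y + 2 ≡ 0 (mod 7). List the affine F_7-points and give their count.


Affine F_7-points: {(0, 4), (1, 4), (2, 4), (3, 4), (4, 4), (5, 4), (6, 4)}; count = 7.

For each of the 49 pairs (x, y) ∈ F_7², evaluate f(x, y) mod 7. Record the zeros.
  x = 0: [0↦2, 1↦2, 2↦4, 3↦1, 4↦0, 5↦1, 6↦4]  zeros at y ∈ {4}
  x = 1: [0↦2, 1↦2, 2↦4, 3↦1, 4↦0, 5↦1, 6↦4]  zeros at y ∈ {4}
  x = 2: [0↦2, 1↦2, 2↦4, 3↦1, 4↦0, 5↦1, 6↦4]  zeros at y ∈ {4}
  x = 3: [0↦2, 1↦2, 2↦4, 3↦1, 4↦0, 5↦1, 6↦4]  zeros at y ∈ {4}
  x = 4: [0↦2, 1↦2, 2↦4, 3↦1, 4↦0, 5↦1, 6↦4]  zeros at y ∈ {4}
  x = 5: [0↦2, 1↦2, 2↦4, 3↦1, 4↦0, 5↦1, 6↦4]  zeros at y ∈ {4}
  x = 6: [0↦2, 1↦2, 2↦4, 3↦1, 4↦0, 5↦1, 6↦4]  zeros at y ∈ {4}
Collecting zeros: affine points = {(0, 4), (1, 4), (2, 4), (3, 4), (4, 4), (5, 4), (6, 4)}.
Total count |C(F_7)_aff| = 7.


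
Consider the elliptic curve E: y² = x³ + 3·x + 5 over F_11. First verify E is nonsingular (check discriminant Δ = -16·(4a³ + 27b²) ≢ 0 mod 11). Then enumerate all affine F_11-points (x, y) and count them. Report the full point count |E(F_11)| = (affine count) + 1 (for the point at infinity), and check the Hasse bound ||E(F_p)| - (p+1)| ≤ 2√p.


Affine points = {(0, 4), (0, 7), (1, 3), (1, 8), (4, 2), (4, 9), (10, 1), (10, 10)}; affine count = 8; |E(F_11)| = 9.

Discriminant check: Δ ∝ 4a³ + 27b² = 4·3³ + 27·5² = 4·27 + 27·25 ≡ 2 (mod 11). Nonzero ⇒ E is nonsingular.
For each x ∈ F_11, compute rhs = x³ + 3·x + 5 mod 11, then count y ∈ F_11 with y² ≡ rhs.
  x = 0: rhs = 5, matching y values: 4, 7 (2 points).
  x = 1: rhs = 9, matching y values: 3, 8 (2 points).
  x = 2: rhs = 8, matching y values: none (0 points).
  x = 3: rhs = 8, matching y values: none (0 points).
  x = 4: rhs = 4, matching y values: 2, 9 (2 points).
  x = 5: rhs = 2, matching y values: none (0 points).
  x = 6: rhs = 8, matching y values: none (0 points).
  x = 7: rhs = 6, matching y values: none (0 points).
  x = 8: rhs = 2, matching y values: none (0 points).
  x = 9: rhs = 2, matching y values: none (0 points).
  x = 10: rhs = 1, matching y values: 1, 10 (2 points).
Total affine count: 8.
Full point count |E(F_11)| = 8 + 1 = 9.
Hasse bound: |9 − (11+1)| = |-3| = 3 ≤ 2√11 ≈ 6.6332 ✓.


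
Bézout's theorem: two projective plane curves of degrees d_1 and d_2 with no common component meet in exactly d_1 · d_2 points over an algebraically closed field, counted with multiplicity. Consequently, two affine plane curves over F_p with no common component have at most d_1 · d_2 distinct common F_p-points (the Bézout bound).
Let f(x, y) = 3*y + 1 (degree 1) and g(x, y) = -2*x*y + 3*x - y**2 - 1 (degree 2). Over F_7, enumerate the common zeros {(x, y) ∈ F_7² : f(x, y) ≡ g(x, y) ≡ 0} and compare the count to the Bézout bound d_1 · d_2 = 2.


Common zeros: {(2, 2)}; count = 1; Bézout bound = 2.

deg(f) = 1, deg(g) = 2, so Bézout bound = 2.
Scan x ∈ F_7. For each x, list the y ∈ F_7 with f(x, y) ≡ 0 and those with g(x, y) ≡ 0 (mod 7); the common zeros in that column are the intersection.
  x = 0: f ≡ 0 at y ∈ {2}; g ≡ 0 at y ∈ ∅; common: ∅.
  x = 1: f ≡ 0 at y ∈ {2}; g ≡ 0 at y ∈ ∅; common: ∅.
  x = 2: f ≡ 0 at y ∈ {2}; g ≡ 0 at y ∈ {1, 2}; common: {2}.
  x = 3: f ≡ 0 at y ∈ {2}; g ≡ 0 at y ∈ ∅; common: ∅.
  x = 4: f ≡ 0 at y ∈ {2}; g ≡ 0 at y ∈ ∅; common: ∅.
  x = 5: f ≡ 0 at y ∈ {2}; g ≡ 0 at y ∈ {0, 4}; common: ∅.
  x = 6: f ≡ 0 at y ∈ {2}; g ≡ 0 at y ∈ {3, 6}; common: ∅.
Collecting: common zeros = {(2, 2)}, so the count is 1.
Comparison with the Bézout bound: 1 ≤ 2 = deg(f)·deg(g), as expected for curves with no common component (the affine F_7-count falls short of the bound because intersections may lie at infinity, over extension fields, or carry multiplicity).


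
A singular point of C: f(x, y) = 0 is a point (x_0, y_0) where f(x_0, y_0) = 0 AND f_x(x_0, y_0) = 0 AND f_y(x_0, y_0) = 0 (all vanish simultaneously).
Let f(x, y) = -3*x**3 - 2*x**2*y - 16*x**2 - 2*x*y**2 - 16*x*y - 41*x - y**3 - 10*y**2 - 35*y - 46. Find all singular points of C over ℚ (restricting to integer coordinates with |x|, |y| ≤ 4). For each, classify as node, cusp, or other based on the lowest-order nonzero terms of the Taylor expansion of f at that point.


Singular points: {(-1, -3)}; classification: node.

Compute partial derivatives:
  f_x = -9*x**2 - 4*x*y - 32*x - 2*y**2 - 16*y - 41.
  f_y = -2*x**2 - 4*x*y - 16*x - 3*y**2 - 20*y - 35.
Scan x_0 ∈ {−4, ..., 4}. For each x_0, f_y(x_0, y) is a polynomial in y; find its integer roots y ∈ {−4, ..., 4}, then test f_x and f at those candidates.
  x = -4: f_y(-4, y) = -3*y**2 - 4*y - 3; no integer root y with |y| ≤ 4.
  x = -3: f_y(-3, y) = -3*y**2 - 8*y - 5; vanishes at y ∈ {-1}. (-3, -1): f_x = -24 ≠ 0.
  x = -2: f_y(-2, y) = -3*y**2 - 12*y - 11; no integer root y with |y| ≤ 4.
  x = -1: f_y(-1, y) = -3*y**2 - 16*y - 21; vanishes at y ∈ {-3}. (-1, -3): f_x = 0, f = 0 — SINGULAR.
  x = 0: f_y(0, y) = -3*y**2 - 20*y - 35; no integer root y with |y| ≤ 4.
  x = 1: f_y(1, y) = -3*y**2 - 24*y - 53; no integer root y with |y| ≤ 4.
  x = 2: f_y(2, y) = -3*y**2 - 28*y - 75; no integer root y with |y| ≤ 4.
  x = 3: f_y(3, y) = -3*y**2 - 32*y - 101; no integer root y with |y| ≤ 4.
  x = 4: f_y(4, y) = -3*y**2 - 36*y - 131; no integer root y with |y| ≤ 4.
Only singular point on the grid: (-1, -3).
Classify: substitute x = -1 + u, y = -3 + v and expand: f = -3*u**3 - 2*u**2*v - u**2 - 2*u*v**2 - v**3 + v**2.
No constant or linear terms (consistent with a singular point). Quadratic part: -u**2 + v**2. Cubic part: -3*u**3 - 2*u**2*v - 2*u*v**2 - v**3.
The quadratic part v**2 - u**2 = (v − u)(v + u) splits into two distinct linear factors, so there are two distinct tangent lines y − -3 = ±(x − -1) — this is a node (ordinary double point).
Classification: node.


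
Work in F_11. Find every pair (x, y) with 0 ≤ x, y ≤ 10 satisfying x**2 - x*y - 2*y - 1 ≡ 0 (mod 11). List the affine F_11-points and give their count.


Affine F_11-points: {(0, 5), (1, 0), (2, 9), (3, 6), (4, 8), (5, 5), (6, 3), (7, 9), (8, 3), (10, 0)}; count = 10.

For each of the 121 pairs (x, y) ∈ F_11², evaluate f(x, y) mod 11. Record the zeros.
  x = 0: [0↦10, 1↦8, 2↦6, 3↦4, 4↦2, 5↦0, 6↦9, 7↦7, 8↦5, 9↦3, 10↦1]  zeros at y ∈ {5}
  x = 1: [0↦0, 1↦8, 2↦5, 3↦2, 4↦10, 5↦7, 6↦4, 7↦1, 8↦9, 9↦6, 10↦3]  zeros at y ∈ {0}
  x = 2: [0↦3, 1↦10, 2↦6, 3↦2, 4↦9, 5↦5, 6↦1, 7↦8, 8↦4, 9↦0, 10↦7]  zeros at y ∈ {9}
  x = 3: [0↦8, 1↦3, 2↦9, 3↦4, 4↦10, 5↦5, 6↦0, 7↦6, 8↦1, 9↦7, 10↦2]  zeros at y ∈ {6}
  x = 4: [0↦4, 1↦9, 2↦3, 3↦8, 4↦2, 5↦7, 6↦1, 7↦6, 8↦0, 9↦5, 10↦10]  zeros at y ∈ {8}
  x = 5: [0↦2, 1↦6, 2↦10, 3↦3, 4↦7, 5↦0, 6↦4, 7↦8, 8↦1, 9↦5, 10↦9]  zeros at y ∈ {5}
  x = 6: [0↦2, 1↦5, 2↦8, 3↦0, 4↦3, 5↦6, 6↦9, 7↦1, 8↦4, 9↦7, 10↦10]  zeros at y ∈ {3}
  x = 7: [0↦4, 1↦6, 2↦8, 3↦10, 4↦1, 5↦3, 6↦5, 7↦7, 8↦9, 9↦0, 10↦2]  zeros at y ∈ {9}
  x = 8: [0↦8, 1↦9, 2↦10, 3↦0, 4↦1, 5↦2, 6↦3, 7↦4, 8↦5, 9↦6, 10↦7]  zeros at y ∈ {3}
  x = 9: [0↦3, 1↦3, 2↦3, 3↦3, 4↦3, 5↦3, 6↦3, 7↦3, 8↦3, 9↦3, 10↦3]  zeros at y ∈ ∅
  x = 10: [0↦0, 1↦10, 2↦9, 3↦8, 4↦7, 5↦6, 6↦5, 7↦4, 8↦3, 9↦2, 10↦1]  zeros at y ∈ {0}
Collecting zeros: affine points = {(0, 5), (1, 0), (2, 9), (3, 6), (4, 8), (5, 5), (6, 3), (7, 9), (8, 3), (10, 0)}.
Total count |C(F_11)_aff| = 10.


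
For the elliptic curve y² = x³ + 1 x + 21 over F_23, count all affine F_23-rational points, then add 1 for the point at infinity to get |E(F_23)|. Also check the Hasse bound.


Affine points = {(1, 0), (2, 10), (2, 13), (5, 6), (5, 17), (6, 6), (6, 17), (7, 7), (7, 16), (8, 9), (8, 14), (9, 0), (11, 11), (11, 12), (12, 6), (12, 17), (13, 0), (16, 4), (16, 19), (17, 11), (17, 12), (18, 11), (18, 12)}; affine count = 23; |E(F_23)| = 24.

Discriminant check: Δ ∝ 4a³ + 27b² = 4·1³ + 27·21² = 4·1 + 27·441 ≡ 20 (mod 23). Nonzero ⇒ E is nonsingular.
For each x ∈ F_23, compute rhs = x³ + 1·x + 21 mod 23, then count y ∈ F_23 with y² ≡ rhs.
  x = 0: rhs = 21, matching y values: none (0 points).
  x = 1: rhs = 0, matching y values: 0 (1 points).
  x = 2: rhs = 8, matching y values: 10, 13 (2 points).
  x = 3: rhs = 5, matching y values: none (0 points).
  x = 4: rhs = 20, matching y values: none (0 points).
  x = 5: rhs = 13, matching y values: 6, 17 (2 points).
  x = 6: rhs = 13, matching y values: 6, 17 (2 points).
  x = 7: rhs = 3, matching y values: 7, 16 (2 points).
  x = 8: rhs = 12, matching y values: 9, 14 (2 points).
  x = 9: rhs = 0, matching y values: 0 (1 points).
  x = 10: rhs = 19, matching y values: none (0 points).
  x = 11: rhs = 6, matching y values: 11, 12 (2 points).
  x = 12: rhs = 13, matching y values: 6, 17 (2 points).
  x = 13: rhs = 0, matching y values: 0 (1 points).
  x = 14: rhs = 19, matching y values: none (0 points).
  x = 15: rhs = 7, matching y values: none (0 points).
  x = 16: rhs = 16, matching y values: 4, 19 (2 points).
  x = 17: rhs = 6, matching y values: 11, 12 (2 points).
  x = 18: rhs = 6, matching y values: 11, 12 (2 points).
  x = 19: rhs = 22, matching y values: none (0 points).
  x = 20: rhs = 14, matching y values: none (0 points).
  x = 21: rhs = 11, matching y values: none (0 points).
  x = 22: rhs = 19, matching y values: none (0 points).
Total affine count: 23.
Full point count |E(F_23)| = 23 + 1 = 24.
Hasse bound: |24 − (23+1)| = |0| = 0 ≤ 2√23 ≈ 9.5917 ✓.


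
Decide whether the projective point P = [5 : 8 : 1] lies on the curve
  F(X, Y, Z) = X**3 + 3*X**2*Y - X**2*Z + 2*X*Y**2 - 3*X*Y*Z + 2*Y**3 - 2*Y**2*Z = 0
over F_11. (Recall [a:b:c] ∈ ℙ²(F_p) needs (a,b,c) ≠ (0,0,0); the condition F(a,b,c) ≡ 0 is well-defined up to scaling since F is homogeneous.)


F(5,8,1) ≡ 4 (mod 11); P is NOT on the curve.

Evaluate F(5, 8, 1) term-by-term (mod 11).
  X**3 ↦ 1·125·1·1 = 125
  3*X**2*Y ↦ 3·25·8·1 = 600
  -X**2*Z ↦ -1·25·1·1 = -25
  2*X*Y**2 ↦ 2·5·64·1 = 640
  -3*X*Y*Z ↦ -3·5·8·1 = -120
  2*Y**3 ↦ 2·1·512·1 = 1024
  -2*Y**2*Z ↦ -2·1·64·1 = -128
Sum: F(5, 8, 1) = (125) + (600) + (-25) + (640) + (-120) + (1024) + (-128) = 2116.
Reducing mod 11: 2116 ≡ 4 (mod 11).
Since F(a, b, c) ≡ 4 ≠ 0 (mod 11), P does NOT lie on the curve.


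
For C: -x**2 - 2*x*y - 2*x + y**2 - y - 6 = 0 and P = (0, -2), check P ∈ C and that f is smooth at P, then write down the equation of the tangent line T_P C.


Tangent line at P: 2*x - 5*y - 10 = 0.

Step 1: f(0, -2) = 0, so P lies on C.
Step 2: partial derivatives
  f_x(x, y) = -2*x - 2*y - 2, f_y(x, y) = -2*x + 2*y - 1.
  f_x(P) = 2, f_y(P) = -5 (gradient nonzero, so P is smooth).
Step 3: tangent line at P: 2·(x − 0) + -5·(y − -2) = 0.
Expanding: 2*x - 5*y - 10 = 0.


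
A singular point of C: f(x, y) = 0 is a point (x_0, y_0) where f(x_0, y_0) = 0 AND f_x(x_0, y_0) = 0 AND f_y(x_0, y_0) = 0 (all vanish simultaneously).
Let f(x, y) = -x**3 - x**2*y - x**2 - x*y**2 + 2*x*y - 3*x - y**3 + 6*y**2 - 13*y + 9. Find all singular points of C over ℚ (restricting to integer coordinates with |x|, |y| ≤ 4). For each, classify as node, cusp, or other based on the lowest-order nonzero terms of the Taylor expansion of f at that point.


Singular points: {(-1, 2)}; classification: cusp.

Compute partial derivatives:
  f_x = -3*x**2 - 2*x*y - 2*x - y**2 + 2*y - 3.
  f_y = -x**2 - 2*x*y + 2*x - 3*y**2 + 12*y - 13.
Scan x_0 ∈ {−4, ..., 4}. For each x_0, f_y(x_0, y) is a polynomial in y; find its integer roots y ∈ {−4, ..., 4}, then test f_x and f at those candidates.
  x = -4: f_y(-4, y) = -3*y**2 + 20*y - 37; no integer root y with |y| ≤ 4.
  x = -3: f_y(-3, y) = -3*y**2 + 18*y - 28; no integer root y with |y| ≤ 4.
  x = -2: f_y(-2, y) = -3*y**2 + 16*y - 21; vanishes at y ∈ {3}. (-2, 3): f_x = -2 ≠ 0.
  x = -1: f_y(-1, y) = -3*y**2 + 14*y - 16; vanishes at y ∈ {2}. (-1, 2): f_x = 0, f = 0 — SINGULAR.
  x = 0: f_y(0, y) = -3*y**2 + 12*y - 13; no integer root y with |y| ≤ 4.
  x = 1: f_y(1, y) = -3*y**2 + 10*y - 12; no integer root y with |y| ≤ 4.
  x = 2: f_y(2, y) = -3*y**2 + 8*y - 13; no integer root y with |y| ≤ 4.
  x = 3: f_y(3, y) = -3*y**2 + 6*y - 16; no integer root y with |y| ≤ 4.
  x = 4: f_y(4, y) = -3*y**2 + 4*y - 21; no integer root y with |y| ≤ 4.
Only singular point on the grid: (-1, 2).
Classify: substitute x = -1 + u, y = 2 + v and expand: f = -u**3 - u**2*v - u*v**2 - v**3 + v**2.
No constant or linear terms (consistent with a singular point). Quadratic part: v**2. Cubic part: -u**3 - u**2*v - u*v**2 - v**3.
The quadratic part v**2 is a perfect square, so there is a single (double) tangent line v = 0, i.e. y = 2. Restricting the cubic part to that line (v = 0) leaves -u**3 ≠ 0, so f is not divisible by v and the branch is v² ≈ u**3 to lowest order — this is a cusp.
Classification: cusp.


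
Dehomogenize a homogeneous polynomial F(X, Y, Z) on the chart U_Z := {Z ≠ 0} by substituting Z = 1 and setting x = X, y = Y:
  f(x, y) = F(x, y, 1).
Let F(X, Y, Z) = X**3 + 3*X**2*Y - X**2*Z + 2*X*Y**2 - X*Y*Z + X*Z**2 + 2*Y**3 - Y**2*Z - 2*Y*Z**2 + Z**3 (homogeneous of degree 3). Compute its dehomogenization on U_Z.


f(x, y) = x**3 + 3*x**2*y - x**2 + 2*x*y**2 - x*y + x + 2*y**3 - y**2 - 2*y + 1

On U_Z we set Z = 1. Each monomial c·X^i·Y^j·Z^k in F becomes c·x^i·y^j·1^k = c·x^i·y^j.
Substituting Z = 1: F(X, Y, 1) = x**3 + 3*x**2*y - x**2 + 2*x*y**2 - x*y + x + 2*y**3 - y**2 - 2*y + 1.
Note: deg(f) ≤ deg(F) = 3; strict inequality happens when F is divisible by Z (lost terms).


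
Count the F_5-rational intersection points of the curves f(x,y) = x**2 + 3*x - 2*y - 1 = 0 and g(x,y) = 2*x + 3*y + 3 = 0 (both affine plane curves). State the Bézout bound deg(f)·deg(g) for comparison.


Common zeros: ∅; count = 0; Bézout bound = 2.

deg(f) = 2, deg(g) = 1, so Bézout bound = 2.
Scan x ∈ F_5. For each x, list the y ∈ F_5 with f(x, y) ≡ 0 and those with g(x, y) ≡ 0 (mod 5); the common zeros in that column are the intersection.
  x = 0: f ≡ 0 at y ∈ {2}; g ≡ 0 at y ∈ {4}; common: ∅.
  x = 1: f ≡ 0 at y ∈ {4}; g ≡ 0 at y ∈ {0}; common: ∅.
  x = 2: f ≡ 0 at y ∈ {2}; g ≡ 0 at y ∈ {1}; common: ∅.
  x = 3: f ≡ 0 at y ∈ {1}; g ≡ 0 at y ∈ {2}; common: ∅.
  x = 4: f ≡ 0 at y ∈ {1}; g ≡ 0 at y ∈ {3}; common: ∅.
Collecting: common zeros = ∅, so the count is 0.
Comparison with the Bézout bound: 0 ≤ 2 = deg(f)·deg(g), as expected for curves with no common component (the affine F_5-count falls short of the bound because intersections may lie at infinity, over extension fields, or carry multiplicity).


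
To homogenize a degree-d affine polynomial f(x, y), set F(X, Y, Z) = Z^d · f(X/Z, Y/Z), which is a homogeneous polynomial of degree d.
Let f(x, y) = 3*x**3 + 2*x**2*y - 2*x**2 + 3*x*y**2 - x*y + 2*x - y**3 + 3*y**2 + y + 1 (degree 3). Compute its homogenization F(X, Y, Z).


F(X, Y, Z) = 3*X**3 + 2*X**2*Y - 2*X**2*Z + 3*X*Y**2 - X*Y*Z + 2*X*Z**2 - Y**3 + 3*Y**2*Z + Y*Z**2 + Z**3

deg(f) = 3.
Substitute x = X/Z, y = Y/Z into f, then multiply by Z^3.
  monomial 3·x^3·y^0 ↦ 3·X^3·Y^0·Z^0.
  monomial 2·x^2·y^1 ↦ 2·X^2·Y^1·Z^0.
  monomial -2·x^2·y^0 ↦ -2·X^2·Y^0·Z^1.
  monomial 3·x^1·y^2 ↦ 3·X^1·Y^2·Z^0.
  monomial -1·x^1·y^1 ↦ -1·X^1·Y^1·Z^1.
  monomial 2·x^1·y^0 ↦ 2·X^1·Y^0·Z^2.
  monomial -1·x^0·y^3 ↦ -1·X^0·Y^3·Z^0.
  monomial 3·x^0·y^2 ↦ 3·X^0·Y^2·Z^1.
  monomial 1·x^0·y^1 ↦ 1·X^0·Y^1·Z^2.
  monomial 1·x^0·y^0 ↦ 1·X^0·Y^0·Z^3.
Collecting: F(X, Y, Z) = 3*X**3 + 2*X**2*Y - 2*X**2*Z + 3*X*Y**2 - X*Y*Z + 2*X*Z**2 - Y**3 + 3*Y**2*Z + Y*Z**2 + Z**3.


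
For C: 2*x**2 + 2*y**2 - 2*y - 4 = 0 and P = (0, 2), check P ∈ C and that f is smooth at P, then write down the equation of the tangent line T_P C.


Tangent line at P: 6*y - 12 = 0.

Step 1: f(0, 2) = 0, so P lies on C.
Step 2: partial derivatives
  f_x(x, y) = 4*x, f_y(x, y) = 4*y - 2.
  f_x(P) = 0, f_y(P) = 6 (gradient nonzero, so P is smooth).
Step 3: tangent line at P: 0·(x − 0) + 6·(y − 2) = 0.
Expanding: 6*y - 12 = 0.


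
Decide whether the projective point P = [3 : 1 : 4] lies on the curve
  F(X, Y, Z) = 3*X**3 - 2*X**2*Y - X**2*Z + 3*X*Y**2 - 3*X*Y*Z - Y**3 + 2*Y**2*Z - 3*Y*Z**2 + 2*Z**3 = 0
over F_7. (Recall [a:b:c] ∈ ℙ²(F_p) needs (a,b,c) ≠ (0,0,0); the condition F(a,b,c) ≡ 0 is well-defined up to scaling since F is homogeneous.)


F(3,1,4) ≡ 3 (mod 7); P is NOT on the curve.

Evaluate F(3, 1, 4) term-by-term (mod 7).
  3*X**3 ↦ 3·27·1·1 = 81
  -2*X**2*Y ↦ -2·9·1·1 = -18
  -X**2*Z ↦ -1·9·1·4 = -36
  3*X*Y**2 ↦ 3·3·1·1 = 9
  -3*X*Y*Z ↦ -3·3·1·4 = -36
  -Y**3 ↦ -1·1·1·1 = -1
  2*Y**2*Z ↦ 2·1·1·4 = 8
  -3*Y*Z**2 ↦ -3·1·1·16 = -48
  2*Z**3 ↦ 2·1·1·64 = 128
Sum: F(3, 1, 4) = (81) + (-18) + (-36) + (9) + (-36) + (-1) + (8) + (-48) + (128) = 87.
Reducing mod 7: 87 ≡ 3 (mod 7).
Since F(a, b, c) ≡ 3 ≠ 0 (mod 7), P does NOT lie on the curve.


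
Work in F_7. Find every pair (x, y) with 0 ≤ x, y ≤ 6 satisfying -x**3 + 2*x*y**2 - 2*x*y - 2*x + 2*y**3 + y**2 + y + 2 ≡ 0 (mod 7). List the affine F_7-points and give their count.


Affine F_7-points: {(0, 6), (1, 3), (2, 5), (3, 4), (3, 6), (4, 0), (4, 6), (5, 0), (5, 2), (5, 3), (6, 5)}; count = 11.

For each of the 49 pairs (x, y) ∈ F_7², evaluate f(x, y) mod 7. Record the zeros.
  x = 0: [0↦2, 1↦6, 2↦3, 3↦5, 4↦3, 5↦2, 6↦0]  zeros at y ∈ {6}
  x = 1: [0↦6, 1↦3, 2↦4, 3↦0, 4↦3, 5↦4, 6↦1]  zeros at y ∈ {3}
  x = 2: [0↦4, 1↦1, 2↦6, 3↦3, 4↦4, 5↦0, 6↦3]  zeros at y ∈ {5}
  x = 3: [0↦4, 1↦1, 2↦3, 3↦1, 4↦0, 5↦5, 6↦0]  zeros at y ∈ {4, 6}
  x = 4: [0↦0, 1↦4, 2↦3, 3↦2, 4↦6, 5↦6, 6↦0]  zeros at y ∈ {0, 6}
  x = 5: [0↦0, 1↦4, 2↦0, 3↦0, 4↦2, 5↦4, 6↦4]  zeros at y ∈ {0, 2, 3}
  x = 6: [0↦5, 1↦2, 2↦2, 3↦3, 4↦3, 5↦0, 6↦6]  zeros at y ∈ {5}
Collecting zeros: affine points = {(0, 6), (1, 3), (2, 5), (3, 4), (3, 6), (4, 0), (4, 6), (5, 0), (5, 2), (5, 3), (6, 5)}.
Total count |C(F_7)_aff| = 11.


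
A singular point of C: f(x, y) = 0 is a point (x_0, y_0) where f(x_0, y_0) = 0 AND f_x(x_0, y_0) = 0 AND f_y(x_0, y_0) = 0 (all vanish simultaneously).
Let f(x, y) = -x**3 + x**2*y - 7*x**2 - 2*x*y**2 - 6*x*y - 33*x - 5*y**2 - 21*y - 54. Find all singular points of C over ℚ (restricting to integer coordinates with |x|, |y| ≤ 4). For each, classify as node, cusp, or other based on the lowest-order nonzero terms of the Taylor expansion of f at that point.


Singular points: {(-3, -3)}; classification: node.

Compute partial derivatives:
  f_x = -3*x**2 + 2*x*y - 14*x - 2*y**2 - 6*y - 33.
  f_y = x**2 - 4*x*y - 6*x - 10*y - 21.
Scan x_0 ∈ {−4, ..., 4}. For each x_0, f_y(x_0, y) is a polynomial in y; find its integer roots y ∈ {−4, ..., 4}, then test f_x and f at those candidates.
  x = -4: f_y(-4, y) = 6*y + 19; no integer root y with |y| ≤ 4.
  x = -3: f_y(-3, y) = 2*y + 6; vanishes at y ∈ {-3}. (-3, -3): f_x = 0, f = 0 — SINGULAR.
  x = -2: f_y(-2, y) = -2*y - 5; no integer root y with |y| ≤ 4.
  x = -1: f_y(-1, y) = -6*y - 14; no integer root y with |y| ≤ 4.
  x = 0: f_y(0, y) = -10*y - 21; no integer root y with |y| ≤ 4.
  x = 1: f_y(1, y) = -14*y - 26; no integer root y with |y| ≤ 4.
  x = 2: f_y(2, y) = -18*y - 29; no integer root y with |y| ≤ 4.
  x = 3: f_y(3, y) = -22*y - 30; no integer root y with |y| ≤ 4.
  x = 4: f_y(4, y) = -26*y - 29; no integer root y with |y| ≤ 4.
Only singular point on the grid: (-3, -3).
Classify: substitute x = -3 + u, y = -3 + v and expand: f = -u**3 + u**2*v - u**2 - 2*u*v**2 + v**2.
No constant or linear terms (consistent with a singular point). Quadratic part: -u**2 + v**2. Cubic part: -u**3 + u**2*v - 2*u*v**2.
The quadratic part v**2 - u**2 = (v − u)(v + u) splits into two distinct linear factors, so there are two distinct tangent lines y − -3 = ±(x − -3) — this is a node (ordinary double point).
Classification: node.


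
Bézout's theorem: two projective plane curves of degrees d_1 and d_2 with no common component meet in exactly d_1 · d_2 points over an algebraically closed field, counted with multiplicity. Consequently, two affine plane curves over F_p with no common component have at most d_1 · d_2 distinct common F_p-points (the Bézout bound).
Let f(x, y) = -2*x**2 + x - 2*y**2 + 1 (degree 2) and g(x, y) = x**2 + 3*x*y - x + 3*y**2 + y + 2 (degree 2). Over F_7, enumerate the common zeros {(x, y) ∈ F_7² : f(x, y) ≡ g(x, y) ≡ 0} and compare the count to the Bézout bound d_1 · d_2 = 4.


Common zeros: {(2, 1), (2, 6), (4, 5)}; count = 3; Bézout bound = 4.

deg(f) = 2, deg(g) = 2, so Bézout bound = 4.
Scan x ∈ F_7. For each x, list the y ∈ F_7 with f(x, y) ≡ 0 and those with g(x, y) ≡ 0 (mod 7); the common zeros in that column are the intersection.
  x = 0: f ≡ 0 at y ∈ {2, 5}; g ≡ 0 at y ∈ ∅; common: ∅.
  x = 1: f ≡ 0 at y ∈ {0}; g ≡ 0 at y ∈ ∅; common: ∅.
  x = 2: f ≡ 0 at y ∈ {1, 6}; g ≡ 0 at y ∈ {1, 6}; common: {1, 6}.
  x = 3: f ≡ 0 at y ∈ {0}; g ≡ 0 at y ∈ {1, 5}; common: ∅.
  x = 4: f ≡ 0 at y ∈ {2, 5}; g ≡ 0 at y ∈ {0, 5}; common: {5}.
  x = 5: f ≡ 0 at y ∈ ∅; g ≡ 0 at y ∈ ∅; common: ∅.
  x = 6: f ≡ 0 at y ∈ ∅; g ≡ 0 at y ∈ ∅; common: ∅.
Collecting: common zeros = {(2, 1), (2, 6), (4, 5)}, so the count is 3.
Comparison with the Bézout bound: 3 ≤ 4 = deg(f)·deg(g), as expected for curves with no common component (the affine F_7-count falls short of the bound because intersections may lie at infinity, over extension fields, or carry multiplicity).


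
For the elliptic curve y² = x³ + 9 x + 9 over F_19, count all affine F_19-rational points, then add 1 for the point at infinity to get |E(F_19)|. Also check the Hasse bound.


Affine points = {(0, 3), (0, 16), (1, 0), (2, 4), (2, 15), (3, 5), (3, 14), (7, 4), (7, 15), (8, 2), (8, 17), (10, 4), (10, 15), (13, 9), (13, 10), (15, 2), (15, 17)}; affine count = 17; |E(F_19)| = 18.

Discriminant check: Δ ∝ 4a³ + 27b² = 4·9³ + 27·9² = 4·729 + 27·81 ≡ 11 (mod 19). Nonzero ⇒ E is nonsingular.
For each x ∈ F_19, compute rhs = x³ + 9·x + 9 mod 19, then count y ∈ F_19 with y² ≡ rhs.
  x = 0: rhs = 9, matching y values: 3, 16 (2 points).
  x = 1: rhs = 0, matching y values: 0 (1 points).
  x = 2: rhs = 16, matching y values: 4, 15 (2 points).
  x = 3: rhs = 6, matching y values: 5, 14 (2 points).
  x = 4: rhs = 14, matching y values: none (0 points).
  x = 5: rhs = 8, matching y values: none (0 points).
  x = 6: rhs = 13, matching y values: none (0 points).
  x = 7: rhs = 16, matching y values: 4, 15 (2 points).
  x = 8: rhs = 4, matching y values: 2, 17 (2 points).
  x = 9: rhs = 2, matching y values: none (0 points).
  x = 10: rhs = 16, matching y values: 4, 15 (2 points).
  x = 11: rhs = 14, matching y values: none (0 points).
  x = 12: rhs = 2, matching y values: none (0 points).
  x = 13: rhs = 5, matching y values: 9, 10 (2 points).
  x = 14: rhs = 10, matching y values: none (0 points).
  x = 15: rhs = 4, matching y values: 2, 17 (2 points).
  x = 16: rhs = 12, matching y values: none (0 points).
  x = 17: rhs = 2, matching y values: none (0 points).
  x = 18: rhs = 18, matching y values: none (0 points).
Total affine count: 17.
Full point count |E(F_19)| = 17 + 1 = 18.
Hasse bound: |18 − (19+1)| = |-2| = 2 ≤ 2√19 ≈ 8.7178 ✓.


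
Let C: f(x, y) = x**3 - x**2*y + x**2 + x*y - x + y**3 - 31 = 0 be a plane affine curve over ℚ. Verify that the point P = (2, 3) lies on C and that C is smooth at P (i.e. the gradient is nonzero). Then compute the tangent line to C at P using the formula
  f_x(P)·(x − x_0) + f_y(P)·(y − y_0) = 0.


Tangent line at P: 6*x + 25*y - 87 = 0.

Step 1: f(2, 3) = 0, so P lies on C.
Step 2: partial derivatives
  f_x(x, y) = 3*x**2 - 2*x*y + 2*x + y - 1, f_y(x, y) = -x**2 + x + 3*y**2.
  f_x(P) = 6, f_y(P) = 25 (gradient nonzero, so P is smooth).
Step 3: tangent line at P: 6·(x − 2) + 25·(y − 3) = 0.
Expanding: 6*x + 25*y - 87 = 0.


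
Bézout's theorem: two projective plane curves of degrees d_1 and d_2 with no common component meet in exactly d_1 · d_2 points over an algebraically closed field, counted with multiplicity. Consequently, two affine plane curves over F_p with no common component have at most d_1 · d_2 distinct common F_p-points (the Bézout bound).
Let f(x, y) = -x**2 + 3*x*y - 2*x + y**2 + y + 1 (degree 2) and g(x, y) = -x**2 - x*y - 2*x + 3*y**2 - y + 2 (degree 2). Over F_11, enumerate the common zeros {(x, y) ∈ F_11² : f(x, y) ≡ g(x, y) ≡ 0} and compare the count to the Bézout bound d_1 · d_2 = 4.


Common zeros: {(2, 2)}; count = 1; Bézout bound = 4.

deg(f) = 2, deg(g) = 2, so Bézout bound = 4.
Scan x ∈ F_11. For each x, list the y ∈ F_11 with f(x, y) ≡ 0 and those with g(x, y) ≡ 0 (mod 11); the common zeros in that column are the intersection.
  x = 0: f ≡ 0 at y ∈ ∅; g ≡ 0 at y ∈ ∅; common: ∅.
  x = 1: f ≡ 0 at y ∈ ∅; g ≡ 0 at y ∈ {1, 7}; common: ∅.
  x = 2: f ≡ 0 at y ∈ {2}; g ≡ 0 at y ∈ {2, 10}; common: {2}.
  x = 3: f ≡ 0 at y ∈ ∅; g ≡ 0 at y ∈ ∅; common: ∅.
  x = 4: f ≡ 0 at y ∈ ∅; g ≡ 0 at y ∈ {0, 9}; common: ∅.
  x = 5: f ≡ 0 at y ∈ ∅; g ≡ 0 at y ∈ {0, 2}; common: ∅.
  x = 6: f ≡ 0 at y ∈ ∅; g ≡ 0 at y ∈ ∅; common: ∅.
  x = 7: f ≡ 0 at y ∈ ∅; g ≡ 0 at y ∈ {1, 9}; common: ∅.
  x = 8: f ≡ 0 at y ∈ ∅; g ≡ 0 at y ∈ {4, 10}; common: ∅.
  x = 9: f ≡ 0 at y ∈ ∅; g ≡ 0 at y ∈ ∅; common: ∅.
  x = 10: f ≡ 0 at y ∈ ∅; g ≡ 0 at y ∈ ∅; common: ∅.
Collecting: common zeros = {(2, 2)}, so the count is 1.
Comparison with the Bézout bound: 1 ≤ 4 = deg(f)·deg(g), as expected for curves with no common component (the affine F_11-count falls short of the bound because intersections may lie at infinity, over extension fields, or carry multiplicity).


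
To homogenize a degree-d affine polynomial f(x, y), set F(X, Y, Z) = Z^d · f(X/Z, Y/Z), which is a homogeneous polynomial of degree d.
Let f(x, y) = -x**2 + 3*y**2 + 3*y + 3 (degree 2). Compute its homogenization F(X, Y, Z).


F(X, Y, Z) = -X**2 + 3*Y**2 + 3*Y*Z + 3*Z**2

deg(f) = 2.
Substitute x = X/Z, y = Y/Z into f, then multiply by Z^2.
  monomial -1·x^2·y^0 ↦ -1·X^2·Y^0·Z^0.
  monomial 3·x^0·y^2 ↦ 3·X^0·Y^2·Z^0.
  monomial 3·x^0·y^1 ↦ 3·X^0·Y^1·Z^1.
  monomial 3·x^0·y^0 ↦ 3·X^0·Y^0·Z^2.
Collecting: F(X, Y, Z) = -X**2 + 3*Y**2 + 3*Y*Z + 3*Z**2.


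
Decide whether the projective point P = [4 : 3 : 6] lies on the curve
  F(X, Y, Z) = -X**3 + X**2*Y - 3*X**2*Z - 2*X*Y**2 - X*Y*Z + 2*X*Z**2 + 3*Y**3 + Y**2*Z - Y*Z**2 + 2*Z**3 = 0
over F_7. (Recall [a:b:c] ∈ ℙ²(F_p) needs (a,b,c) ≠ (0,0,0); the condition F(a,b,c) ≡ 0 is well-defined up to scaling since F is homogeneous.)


F(4,3,6) ≡ 5 (mod 7); P is NOT on the curve.

Evaluate F(4, 3, 6) term-by-term (mod 7).
  -X**3 ↦ -1·64·1·1 = -64
  X**2*Y ↦ 1·16·3·1 = 48
  -3*X**2*Z ↦ -3·16·1·6 = -288
  -2*X*Y**2 ↦ -2·4·9·1 = -72
  -X*Y*Z ↦ -1·4·3·6 = -72
  2*X*Z**2 ↦ 2·4·1·36 = 288
  3*Y**3 ↦ 3·1·27·1 = 81
  Y**2*Z ↦ 1·1·9·6 = 54
  -Y*Z**2 ↦ -1·1·3·36 = -108
  2*Z**3 ↦ 2·1·1·216 = 432
Sum: F(4, 3, 6) = (-64) + (48) + (-288) + (-72) + (-72) + (288) + (81) + (54) + (-108) + (432) = 299.
Reducing mod 7: 299 ≡ 5 (mod 7).
Since F(a, b, c) ≡ 5 ≠ 0 (mod 7), P does NOT lie on the curve.


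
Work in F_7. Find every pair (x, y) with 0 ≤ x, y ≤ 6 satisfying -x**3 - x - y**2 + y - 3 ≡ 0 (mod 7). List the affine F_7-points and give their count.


Affine F_7-points: {(1, 2), (1, 6), (3, 2), (3, 6), (4, 3), (4, 5), (5, 0), (5, 1), (6, 3), (6, 5)}; count = 10.

For each of the 49 pairs (x, y) ∈ F_7², evaluate f(x, y) mod 7. Record the zeros.
  x = 0: [0↦4, 1↦4, 2↦2, 3↦5, 4↦6, 5↦5, 6↦2]  zeros at y ∈ ∅
  x = 1: [0↦2, 1↦2, 2↦0, 3↦3, 4↦4, 5↦3, 6↦0]  zeros at y ∈ {2, 6}
  x = 2: [0↦1, 1↦1, 2↦6, 3↦2, 4↦3, 5↦2, 6↦6]  zeros at y ∈ ∅
  x = 3: [0↦2, 1↦2, 2↦0, 3↦3, 4↦4, 5↦3, 6↦0]  zeros at y ∈ {2, 6}
  x = 4: [0↦6, 1↦6, 2↦4, 3↦0, 4↦1, 5↦0, 6↦4]  zeros at y ∈ {3, 5}
  x = 5: [0↦0, 1↦0, 2↦5, 3↦1, 4↦2, 5↦1, 6↦5]  zeros at y ∈ {0, 1}
  x = 6: [0↦6, 1↦6, 2↦4, 3↦0, 4↦1, 5↦0, 6↦4]  zeros at y ∈ {3, 5}
Collecting zeros: affine points = {(1, 2), (1, 6), (3, 2), (3, 6), (4, 3), (4, 5), (5, 0), (5, 1), (6, 3), (6, 5)}.
Total count |C(F_7)_aff| = 10.


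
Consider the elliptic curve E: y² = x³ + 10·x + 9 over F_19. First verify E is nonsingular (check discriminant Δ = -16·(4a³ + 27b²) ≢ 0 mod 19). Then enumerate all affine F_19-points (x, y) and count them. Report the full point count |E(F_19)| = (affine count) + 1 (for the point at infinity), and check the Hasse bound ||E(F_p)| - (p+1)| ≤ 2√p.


Affine points = {(0, 3), (0, 16), (1, 1), (1, 18), (3, 3), (3, 16), (6, 0), (7, 2), (7, 17), (9, 7), (9, 12), (10, 8), (10, 11), (11, 5), (11, 14), (14, 9), (14, 10), (15, 0), (16, 3), (16, 16), (17, 0), (18, 6), (18, 13)}; affine count = 23; |E(F_19)| = 24.

Discriminant check: Δ ∝ 4a³ + 27b² = 4·10³ + 27·9² = 4·1000 + 27·81 ≡ 12 (mod 19). Nonzero ⇒ E is nonsingular.
For each x ∈ F_19, compute rhs = x³ + 10·x + 9 mod 19, then count y ∈ F_19 with y² ≡ rhs.
  x = 0: rhs = 9, matching y values: 3, 16 (2 points).
  x = 1: rhs = 1, matching y values: 1, 18 (2 points).
  x = 2: rhs = 18, matching y values: none (0 points).
  x = 3: rhs = 9, matching y values: 3, 16 (2 points).
  x = 4: rhs = 18, matching y values: none (0 points).
  x = 5: rhs = 13, matching y values: none (0 points).
  x = 6: rhs = 0, matching y values: 0 (1 points).
  x = 7: rhs = 4, matching y values: 2, 17 (2 points).
  x = 8: rhs = 12, matching y values: none (0 points).
  x = 9: rhs = 11, matching y values: 7, 12 (2 points).
  x = 10: rhs = 7, matching y values: 8, 11 (2 points).
  x = 11: rhs = 6, matching y values: 5, 14 (2 points).
  x = 12: rhs = 14, matching y values: none (0 points).
  x = 13: rhs = 18, matching y values: none (0 points).
  x = 14: rhs = 5, matching y values: 9, 10 (2 points).
  x = 15: rhs = 0, matching y values: 0 (1 points).
  x = 16: rhs = 9, matching y values: 3, 16 (2 points).
  x = 17: rhs = 0, matching y values: 0 (1 points).
  x = 18: rhs = 17, matching y values: 6, 13 (2 points).
Total affine count: 23.
Full point count |E(F_19)| = 23 + 1 = 24.
Hasse bound: |24 − (19+1)| = |4| = 4 ≤ 2√19 ≈ 8.7178 ✓.


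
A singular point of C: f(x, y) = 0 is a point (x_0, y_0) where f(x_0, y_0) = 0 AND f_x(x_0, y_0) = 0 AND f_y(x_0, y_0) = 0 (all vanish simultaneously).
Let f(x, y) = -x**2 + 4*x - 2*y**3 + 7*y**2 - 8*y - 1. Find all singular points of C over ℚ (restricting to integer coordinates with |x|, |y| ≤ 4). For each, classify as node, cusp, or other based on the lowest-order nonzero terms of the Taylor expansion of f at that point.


Singular points: {(2, 1)}; classification: node.

Compute partial derivatives:
  f_x = 4 - 2*x.
  f_y = -6*y**2 + 14*y - 8.
Scan x_0 ∈ {−4, ..., 4}. For each x_0, f_y(x_0, y) is a polynomial in y; find its integer roots y ∈ {−4, ..., 4}, then test f_x and f at those candidates.
  x = -4: f_y(-4, y) = -6*y**2 + 14*y - 8; vanishes at y ∈ {1}. (-4, 1): f_x = 12 ≠ 0.
  x = -3: f_y(-3, y) = -6*y**2 + 14*y - 8; vanishes at y ∈ {1}. (-3, 1): f_x = 10 ≠ 0.
  x = -2: f_y(-2, y) = -6*y**2 + 14*y - 8; vanishes at y ∈ {1}. (-2, 1): f_x = 8 ≠ 0.
  x = -1: f_y(-1, y) = -6*y**2 + 14*y - 8; vanishes at y ∈ {1}. (-1, 1): f_x = 6 ≠ 0.
  x = 0: f_y(0, y) = -6*y**2 + 14*y - 8; vanishes at y ∈ {1}. (0, 1): f_x = 4 ≠ 0.
  x = 1: f_y(1, y) = -6*y**2 + 14*y - 8; vanishes at y ∈ {1}. (1, 1): f_x = 2 ≠ 0.
  x = 2: f_y(2, y) = -6*y**2 + 14*y - 8; vanishes at y ∈ {1}. (2, 1): f_x = 0, f = 0 — SINGULAR.
  x = 3: f_y(3, y) = -6*y**2 + 14*y - 8; vanishes at y ∈ {1}. (3, 1): f_x = -2 ≠ 0.
  x = 4: f_y(4, y) = -6*y**2 + 14*y - 8; vanishes at y ∈ {1}. (4, 1): f_x = -4 ≠ 0.
Only singular point on the grid: (2, 1).
Classify: substitute x = 2 + u, y = 1 + v and expand: f = -u**2 - 2*v**3 + v**2.
No constant or linear terms (consistent with a singular point). Quadratic part: -u**2 + v**2. Cubic part: -2*v**3.
The quadratic part v**2 - u**2 = (v − u)(v + u) splits into two distinct linear factors, so there are two distinct tangent lines y − 1 = ±(x − 2) — this is a node (ordinary double point).
Classification: node.


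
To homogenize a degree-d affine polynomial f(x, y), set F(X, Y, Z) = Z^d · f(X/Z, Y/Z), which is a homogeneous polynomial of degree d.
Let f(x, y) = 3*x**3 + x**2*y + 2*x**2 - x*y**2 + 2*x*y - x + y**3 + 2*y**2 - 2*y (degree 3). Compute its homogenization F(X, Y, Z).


F(X, Y, Z) = 3*X**3 + X**2*Y + 2*X**2*Z - X*Y**2 + 2*X*Y*Z - X*Z**2 + Y**3 + 2*Y**2*Z - 2*Y*Z**2

deg(f) = 3.
Substitute x = X/Z, y = Y/Z into f, then multiply by Z^3.
  monomial 3·x^3·y^0 ↦ 3·X^3·Y^0·Z^0.
  monomial 1·x^2·y^1 ↦ 1·X^2·Y^1·Z^0.
  monomial 2·x^2·y^0 ↦ 2·X^2·Y^0·Z^1.
  monomial -1·x^1·y^2 ↦ -1·X^1·Y^2·Z^0.
  monomial 2·x^1·y^1 ↦ 2·X^1·Y^1·Z^1.
  monomial -1·x^1·y^0 ↦ -1·X^1·Y^0·Z^2.
  monomial 1·x^0·y^3 ↦ 1·X^0·Y^3·Z^0.
  monomial 2·x^0·y^2 ↦ 2·X^0·Y^2·Z^1.
  monomial -2·x^0·y^1 ↦ -2·X^0·Y^1·Z^2.
Collecting: F(X, Y, Z) = 3*X**3 + X**2*Y + 2*X**2*Z - X*Y**2 + 2*X*Y*Z - X*Z**2 + Y**3 + 2*Y**2*Z - 2*Y*Z**2.
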